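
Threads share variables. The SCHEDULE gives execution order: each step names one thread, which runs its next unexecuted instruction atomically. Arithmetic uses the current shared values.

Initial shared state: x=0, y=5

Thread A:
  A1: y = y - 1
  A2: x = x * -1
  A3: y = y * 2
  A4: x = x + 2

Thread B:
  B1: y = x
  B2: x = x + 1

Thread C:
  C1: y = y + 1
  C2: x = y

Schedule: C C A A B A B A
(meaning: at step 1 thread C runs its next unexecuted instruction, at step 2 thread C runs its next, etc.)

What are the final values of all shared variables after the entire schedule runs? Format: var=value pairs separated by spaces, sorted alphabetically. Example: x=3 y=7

Step 1: thread C executes C1 (y = y + 1). Shared: x=0 y=6. PCs: A@0 B@0 C@1
Step 2: thread C executes C2 (x = y). Shared: x=6 y=6. PCs: A@0 B@0 C@2
Step 3: thread A executes A1 (y = y - 1). Shared: x=6 y=5. PCs: A@1 B@0 C@2
Step 4: thread A executes A2 (x = x * -1). Shared: x=-6 y=5. PCs: A@2 B@0 C@2
Step 5: thread B executes B1 (y = x). Shared: x=-6 y=-6. PCs: A@2 B@1 C@2
Step 6: thread A executes A3 (y = y * 2). Shared: x=-6 y=-12. PCs: A@3 B@1 C@2
Step 7: thread B executes B2 (x = x + 1). Shared: x=-5 y=-12. PCs: A@3 B@2 C@2
Step 8: thread A executes A4 (x = x + 2). Shared: x=-3 y=-12. PCs: A@4 B@2 C@2

Answer: x=-3 y=-12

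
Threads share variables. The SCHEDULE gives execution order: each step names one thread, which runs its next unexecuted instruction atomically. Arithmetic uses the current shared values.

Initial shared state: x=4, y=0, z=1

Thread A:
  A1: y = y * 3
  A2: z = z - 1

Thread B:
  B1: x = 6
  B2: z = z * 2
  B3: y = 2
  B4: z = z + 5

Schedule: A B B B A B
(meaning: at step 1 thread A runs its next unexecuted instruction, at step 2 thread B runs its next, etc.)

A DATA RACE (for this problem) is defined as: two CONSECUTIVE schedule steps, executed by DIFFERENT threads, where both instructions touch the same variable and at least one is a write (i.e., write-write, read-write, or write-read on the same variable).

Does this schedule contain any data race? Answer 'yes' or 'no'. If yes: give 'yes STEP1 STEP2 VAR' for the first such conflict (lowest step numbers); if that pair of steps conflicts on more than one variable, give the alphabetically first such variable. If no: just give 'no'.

Answer: yes 5 6 z

Derivation:
Steps 1,2: A(r=y,w=y) vs B(r=-,w=x). No conflict.
Steps 2,3: same thread (B). No race.
Steps 3,4: same thread (B). No race.
Steps 4,5: B(r=-,w=y) vs A(r=z,w=z). No conflict.
Steps 5,6: A(z = z - 1) vs B(z = z + 5). RACE on z (W-W).
First conflict at steps 5,6.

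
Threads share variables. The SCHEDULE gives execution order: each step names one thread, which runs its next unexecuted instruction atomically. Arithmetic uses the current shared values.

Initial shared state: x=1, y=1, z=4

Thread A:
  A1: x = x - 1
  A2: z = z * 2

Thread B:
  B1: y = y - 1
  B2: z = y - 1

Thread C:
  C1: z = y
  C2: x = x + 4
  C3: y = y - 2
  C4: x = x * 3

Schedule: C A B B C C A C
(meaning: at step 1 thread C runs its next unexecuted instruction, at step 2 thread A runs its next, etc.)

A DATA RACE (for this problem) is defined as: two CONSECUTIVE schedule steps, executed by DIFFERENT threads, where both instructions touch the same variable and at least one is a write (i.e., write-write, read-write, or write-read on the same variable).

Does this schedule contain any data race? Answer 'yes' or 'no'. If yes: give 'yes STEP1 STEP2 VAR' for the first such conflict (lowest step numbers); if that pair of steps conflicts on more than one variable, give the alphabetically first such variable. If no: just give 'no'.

Answer: no

Derivation:
Steps 1,2: C(r=y,w=z) vs A(r=x,w=x). No conflict.
Steps 2,3: A(r=x,w=x) vs B(r=y,w=y). No conflict.
Steps 3,4: same thread (B). No race.
Steps 4,5: B(r=y,w=z) vs C(r=x,w=x). No conflict.
Steps 5,6: same thread (C). No race.
Steps 6,7: C(r=y,w=y) vs A(r=z,w=z). No conflict.
Steps 7,8: A(r=z,w=z) vs C(r=x,w=x). No conflict.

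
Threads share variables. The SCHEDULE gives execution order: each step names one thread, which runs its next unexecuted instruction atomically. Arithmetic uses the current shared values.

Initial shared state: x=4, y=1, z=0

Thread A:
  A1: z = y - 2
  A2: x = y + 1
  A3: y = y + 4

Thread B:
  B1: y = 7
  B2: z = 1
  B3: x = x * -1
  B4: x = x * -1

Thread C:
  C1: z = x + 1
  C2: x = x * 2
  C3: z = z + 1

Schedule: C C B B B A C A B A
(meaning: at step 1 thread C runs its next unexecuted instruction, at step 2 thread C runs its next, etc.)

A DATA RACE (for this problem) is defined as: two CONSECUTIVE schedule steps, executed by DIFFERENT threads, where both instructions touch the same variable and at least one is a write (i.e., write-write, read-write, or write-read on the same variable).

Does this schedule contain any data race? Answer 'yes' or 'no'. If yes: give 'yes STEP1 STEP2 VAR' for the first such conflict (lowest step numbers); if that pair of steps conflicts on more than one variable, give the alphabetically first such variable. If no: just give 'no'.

Answer: yes 6 7 z

Derivation:
Steps 1,2: same thread (C). No race.
Steps 2,3: C(r=x,w=x) vs B(r=-,w=y). No conflict.
Steps 3,4: same thread (B). No race.
Steps 4,5: same thread (B). No race.
Steps 5,6: B(r=x,w=x) vs A(r=y,w=z). No conflict.
Steps 6,7: A(z = y - 2) vs C(z = z + 1). RACE on z (W-W).
Steps 7,8: C(r=z,w=z) vs A(r=y,w=x). No conflict.
Steps 8,9: A(x = y + 1) vs B(x = x * -1). RACE on x (W-W).
Steps 9,10: B(r=x,w=x) vs A(r=y,w=y). No conflict.
First conflict at steps 6,7.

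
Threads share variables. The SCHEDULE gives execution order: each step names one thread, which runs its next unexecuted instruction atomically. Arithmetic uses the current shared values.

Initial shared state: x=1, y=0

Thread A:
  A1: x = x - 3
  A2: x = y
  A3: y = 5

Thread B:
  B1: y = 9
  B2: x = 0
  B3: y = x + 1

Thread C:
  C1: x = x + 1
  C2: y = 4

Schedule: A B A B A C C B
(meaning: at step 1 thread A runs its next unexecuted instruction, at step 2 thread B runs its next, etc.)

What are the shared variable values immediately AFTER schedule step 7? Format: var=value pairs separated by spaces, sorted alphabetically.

Step 1: thread A executes A1 (x = x - 3). Shared: x=-2 y=0. PCs: A@1 B@0 C@0
Step 2: thread B executes B1 (y = 9). Shared: x=-2 y=9. PCs: A@1 B@1 C@0
Step 3: thread A executes A2 (x = y). Shared: x=9 y=9. PCs: A@2 B@1 C@0
Step 4: thread B executes B2 (x = 0). Shared: x=0 y=9. PCs: A@2 B@2 C@0
Step 5: thread A executes A3 (y = 5). Shared: x=0 y=5. PCs: A@3 B@2 C@0
Step 6: thread C executes C1 (x = x + 1). Shared: x=1 y=5. PCs: A@3 B@2 C@1
Step 7: thread C executes C2 (y = 4). Shared: x=1 y=4. PCs: A@3 B@2 C@2

Answer: x=1 y=4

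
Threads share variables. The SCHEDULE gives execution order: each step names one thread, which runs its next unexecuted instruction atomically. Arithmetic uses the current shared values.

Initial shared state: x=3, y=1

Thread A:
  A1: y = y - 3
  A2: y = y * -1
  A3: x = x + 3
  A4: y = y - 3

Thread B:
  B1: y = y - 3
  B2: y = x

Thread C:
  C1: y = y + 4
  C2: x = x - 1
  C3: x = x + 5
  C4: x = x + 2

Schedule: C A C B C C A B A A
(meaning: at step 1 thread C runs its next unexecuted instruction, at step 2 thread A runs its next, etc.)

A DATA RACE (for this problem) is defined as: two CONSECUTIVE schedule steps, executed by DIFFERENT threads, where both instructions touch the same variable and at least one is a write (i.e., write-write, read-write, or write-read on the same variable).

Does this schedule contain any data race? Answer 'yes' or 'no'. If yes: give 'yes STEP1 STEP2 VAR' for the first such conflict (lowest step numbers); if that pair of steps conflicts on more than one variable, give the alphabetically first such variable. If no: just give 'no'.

Answer: yes 1 2 y

Derivation:
Steps 1,2: C(y = y + 4) vs A(y = y - 3). RACE on y (W-W).
Steps 2,3: A(r=y,w=y) vs C(r=x,w=x). No conflict.
Steps 3,4: C(r=x,w=x) vs B(r=y,w=y). No conflict.
Steps 4,5: B(r=y,w=y) vs C(r=x,w=x). No conflict.
Steps 5,6: same thread (C). No race.
Steps 6,7: C(r=x,w=x) vs A(r=y,w=y). No conflict.
Steps 7,8: A(y = y * -1) vs B(y = x). RACE on y (W-W).
Steps 8,9: B(y = x) vs A(x = x + 3). RACE on x (R-W).
Steps 9,10: same thread (A). No race.
First conflict at steps 1,2.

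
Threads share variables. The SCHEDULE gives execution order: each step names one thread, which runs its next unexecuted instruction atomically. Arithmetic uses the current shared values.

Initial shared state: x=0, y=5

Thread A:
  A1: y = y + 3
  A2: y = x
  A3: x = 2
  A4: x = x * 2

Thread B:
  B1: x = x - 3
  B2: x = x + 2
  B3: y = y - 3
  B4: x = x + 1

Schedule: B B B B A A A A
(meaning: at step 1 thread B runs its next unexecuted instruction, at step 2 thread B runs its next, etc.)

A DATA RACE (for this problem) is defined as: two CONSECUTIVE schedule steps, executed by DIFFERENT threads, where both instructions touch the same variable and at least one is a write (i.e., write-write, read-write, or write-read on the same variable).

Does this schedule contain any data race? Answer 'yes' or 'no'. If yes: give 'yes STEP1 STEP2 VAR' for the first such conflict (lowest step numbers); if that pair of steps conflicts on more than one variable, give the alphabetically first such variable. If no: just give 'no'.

Answer: no

Derivation:
Steps 1,2: same thread (B). No race.
Steps 2,3: same thread (B). No race.
Steps 3,4: same thread (B). No race.
Steps 4,5: B(r=x,w=x) vs A(r=y,w=y). No conflict.
Steps 5,6: same thread (A). No race.
Steps 6,7: same thread (A). No race.
Steps 7,8: same thread (A). No race.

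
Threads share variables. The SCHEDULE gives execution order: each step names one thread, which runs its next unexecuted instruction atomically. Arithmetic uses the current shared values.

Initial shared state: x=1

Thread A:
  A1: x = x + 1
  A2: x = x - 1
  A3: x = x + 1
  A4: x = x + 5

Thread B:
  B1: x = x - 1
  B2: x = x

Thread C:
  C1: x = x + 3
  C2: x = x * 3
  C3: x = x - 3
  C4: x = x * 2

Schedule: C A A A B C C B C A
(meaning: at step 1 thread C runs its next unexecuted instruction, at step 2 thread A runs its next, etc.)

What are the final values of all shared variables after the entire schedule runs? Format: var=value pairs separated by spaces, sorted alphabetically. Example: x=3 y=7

Answer: x=23

Derivation:
Step 1: thread C executes C1 (x = x + 3). Shared: x=4. PCs: A@0 B@0 C@1
Step 2: thread A executes A1 (x = x + 1). Shared: x=5. PCs: A@1 B@0 C@1
Step 3: thread A executes A2 (x = x - 1). Shared: x=4. PCs: A@2 B@0 C@1
Step 4: thread A executes A3 (x = x + 1). Shared: x=5. PCs: A@3 B@0 C@1
Step 5: thread B executes B1 (x = x - 1). Shared: x=4. PCs: A@3 B@1 C@1
Step 6: thread C executes C2 (x = x * 3). Shared: x=12. PCs: A@3 B@1 C@2
Step 7: thread C executes C3 (x = x - 3). Shared: x=9. PCs: A@3 B@1 C@3
Step 8: thread B executes B2 (x = x). Shared: x=9. PCs: A@3 B@2 C@3
Step 9: thread C executes C4 (x = x * 2). Shared: x=18. PCs: A@3 B@2 C@4
Step 10: thread A executes A4 (x = x + 5). Shared: x=23. PCs: A@4 B@2 C@4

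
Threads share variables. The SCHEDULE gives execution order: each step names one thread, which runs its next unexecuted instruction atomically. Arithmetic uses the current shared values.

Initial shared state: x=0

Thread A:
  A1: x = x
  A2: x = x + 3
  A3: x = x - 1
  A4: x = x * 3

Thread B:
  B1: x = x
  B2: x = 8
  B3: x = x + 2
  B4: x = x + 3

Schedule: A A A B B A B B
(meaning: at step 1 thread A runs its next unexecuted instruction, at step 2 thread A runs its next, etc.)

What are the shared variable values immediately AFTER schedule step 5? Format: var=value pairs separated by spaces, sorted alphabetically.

Step 1: thread A executes A1 (x = x). Shared: x=0. PCs: A@1 B@0
Step 2: thread A executes A2 (x = x + 3). Shared: x=3. PCs: A@2 B@0
Step 3: thread A executes A3 (x = x - 1). Shared: x=2. PCs: A@3 B@0
Step 4: thread B executes B1 (x = x). Shared: x=2. PCs: A@3 B@1
Step 5: thread B executes B2 (x = 8). Shared: x=8. PCs: A@3 B@2

Answer: x=8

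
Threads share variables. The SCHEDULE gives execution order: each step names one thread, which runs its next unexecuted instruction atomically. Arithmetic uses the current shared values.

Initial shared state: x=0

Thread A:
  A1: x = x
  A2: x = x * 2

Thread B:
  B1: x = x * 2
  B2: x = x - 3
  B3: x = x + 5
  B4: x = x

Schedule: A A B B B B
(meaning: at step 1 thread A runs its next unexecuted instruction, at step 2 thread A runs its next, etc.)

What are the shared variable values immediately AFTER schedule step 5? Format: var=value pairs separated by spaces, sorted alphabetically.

Answer: x=2

Derivation:
Step 1: thread A executes A1 (x = x). Shared: x=0. PCs: A@1 B@0
Step 2: thread A executes A2 (x = x * 2). Shared: x=0. PCs: A@2 B@0
Step 3: thread B executes B1 (x = x * 2). Shared: x=0. PCs: A@2 B@1
Step 4: thread B executes B2 (x = x - 3). Shared: x=-3. PCs: A@2 B@2
Step 5: thread B executes B3 (x = x + 5). Shared: x=2. PCs: A@2 B@3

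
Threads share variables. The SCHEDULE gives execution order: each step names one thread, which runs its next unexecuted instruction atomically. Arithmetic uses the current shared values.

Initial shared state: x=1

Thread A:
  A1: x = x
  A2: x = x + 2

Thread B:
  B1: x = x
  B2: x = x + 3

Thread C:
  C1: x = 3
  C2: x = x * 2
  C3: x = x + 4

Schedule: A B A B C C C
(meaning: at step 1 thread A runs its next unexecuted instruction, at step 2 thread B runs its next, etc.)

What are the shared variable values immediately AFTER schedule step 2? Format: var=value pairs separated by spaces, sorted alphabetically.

Answer: x=1

Derivation:
Step 1: thread A executes A1 (x = x). Shared: x=1. PCs: A@1 B@0 C@0
Step 2: thread B executes B1 (x = x). Shared: x=1. PCs: A@1 B@1 C@0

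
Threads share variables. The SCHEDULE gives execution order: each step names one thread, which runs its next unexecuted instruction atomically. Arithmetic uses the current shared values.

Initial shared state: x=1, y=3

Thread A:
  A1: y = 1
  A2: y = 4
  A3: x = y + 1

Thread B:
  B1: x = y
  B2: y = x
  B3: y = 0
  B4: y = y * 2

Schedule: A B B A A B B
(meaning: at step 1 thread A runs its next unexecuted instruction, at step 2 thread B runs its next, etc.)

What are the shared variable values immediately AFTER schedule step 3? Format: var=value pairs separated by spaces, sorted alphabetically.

Answer: x=1 y=1

Derivation:
Step 1: thread A executes A1 (y = 1). Shared: x=1 y=1. PCs: A@1 B@0
Step 2: thread B executes B1 (x = y). Shared: x=1 y=1. PCs: A@1 B@1
Step 3: thread B executes B2 (y = x). Shared: x=1 y=1. PCs: A@1 B@2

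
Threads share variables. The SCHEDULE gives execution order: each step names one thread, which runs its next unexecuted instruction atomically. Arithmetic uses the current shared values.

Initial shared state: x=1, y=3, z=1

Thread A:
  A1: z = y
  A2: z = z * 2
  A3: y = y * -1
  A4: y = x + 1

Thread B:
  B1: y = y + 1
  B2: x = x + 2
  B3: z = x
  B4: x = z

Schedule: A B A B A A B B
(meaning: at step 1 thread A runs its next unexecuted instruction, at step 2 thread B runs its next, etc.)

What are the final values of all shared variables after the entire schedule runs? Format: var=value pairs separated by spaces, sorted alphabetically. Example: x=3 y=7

Answer: x=3 y=4 z=3

Derivation:
Step 1: thread A executes A1 (z = y). Shared: x=1 y=3 z=3. PCs: A@1 B@0
Step 2: thread B executes B1 (y = y + 1). Shared: x=1 y=4 z=3. PCs: A@1 B@1
Step 3: thread A executes A2 (z = z * 2). Shared: x=1 y=4 z=6. PCs: A@2 B@1
Step 4: thread B executes B2 (x = x + 2). Shared: x=3 y=4 z=6. PCs: A@2 B@2
Step 5: thread A executes A3 (y = y * -1). Shared: x=3 y=-4 z=6. PCs: A@3 B@2
Step 6: thread A executes A4 (y = x + 1). Shared: x=3 y=4 z=6. PCs: A@4 B@2
Step 7: thread B executes B3 (z = x). Shared: x=3 y=4 z=3. PCs: A@4 B@3
Step 8: thread B executes B4 (x = z). Shared: x=3 y=4 z=3. PCs: A@4 B@4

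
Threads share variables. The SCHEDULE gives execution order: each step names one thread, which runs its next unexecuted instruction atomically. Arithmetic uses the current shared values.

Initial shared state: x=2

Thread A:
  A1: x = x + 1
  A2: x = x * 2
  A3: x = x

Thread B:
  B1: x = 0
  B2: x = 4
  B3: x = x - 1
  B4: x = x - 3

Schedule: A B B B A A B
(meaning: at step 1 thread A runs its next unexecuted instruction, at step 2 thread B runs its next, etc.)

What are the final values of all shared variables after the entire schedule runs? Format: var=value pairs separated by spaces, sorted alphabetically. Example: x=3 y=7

Step 1: thread A executes A1 (x = x + 1). Shared: x=3. PCs: A@1 B@0
Step 2: thread B executes B1 (x = 0). Shared: x=0. PCs: A@1 B@1
Step 3: thread B executes B2 (x = 4). Shared: x=4. PCs: A@1 B@2
Step 4: thread B executes B3 (x = x - 1). Shared: x=3. PCs: A@1 B@3
Step 5: thread A executes A2 (x = x * 2). Shared: x=6. PCs: A@2 B@3
Step 6: thread A executes A3 (x = x). Shared: x=6. PCs: A@3 B@3
Step 7: thread B executes B4 (x = x - 3). Shared: x=3. PCs: A@3 B@4

Answer: x=3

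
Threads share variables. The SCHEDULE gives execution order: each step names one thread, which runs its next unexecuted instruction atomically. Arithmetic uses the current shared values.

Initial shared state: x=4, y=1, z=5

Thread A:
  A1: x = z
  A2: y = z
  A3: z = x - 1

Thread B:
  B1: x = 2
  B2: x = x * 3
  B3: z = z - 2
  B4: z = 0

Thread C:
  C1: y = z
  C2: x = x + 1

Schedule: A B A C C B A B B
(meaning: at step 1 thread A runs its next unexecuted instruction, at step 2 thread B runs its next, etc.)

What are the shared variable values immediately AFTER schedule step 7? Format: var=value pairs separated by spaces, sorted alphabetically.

Step 1: thread A executes A1 (x = z). Shared: x=5 y=1 z=5. PCs: A@1 B@0 C@0
Step 2: thread B executes B1 (x = 2). Shared: x=2 y=1 z=5. PCs: A@1 B@1 C@0
Step 3: thread A executes A2 (y = z). Shared: x=2 y=5 z=5. PCs: A@2 B@1 C@0
Step 4: thread C executes C1 (y = z). Shared: x=2 y=5 z=5. PCs: A@2 B@1 C@1
Step 5: thread C executes C2 (x = x + 1). Shared: x=3 y=5 z=5. PCs: A@2 B@1 C@2
Step 6: thread B executes B2 (x = x * 3). Shared: x=9 y=5 z=5. PCs: A@2 B@2 C@2
Step 7: thread A executes A3 (z = x - 1). Shared: x=9 y=5 z=8. PCs: A@3 B@2 C@2

Answer: x=9 y=5 z=8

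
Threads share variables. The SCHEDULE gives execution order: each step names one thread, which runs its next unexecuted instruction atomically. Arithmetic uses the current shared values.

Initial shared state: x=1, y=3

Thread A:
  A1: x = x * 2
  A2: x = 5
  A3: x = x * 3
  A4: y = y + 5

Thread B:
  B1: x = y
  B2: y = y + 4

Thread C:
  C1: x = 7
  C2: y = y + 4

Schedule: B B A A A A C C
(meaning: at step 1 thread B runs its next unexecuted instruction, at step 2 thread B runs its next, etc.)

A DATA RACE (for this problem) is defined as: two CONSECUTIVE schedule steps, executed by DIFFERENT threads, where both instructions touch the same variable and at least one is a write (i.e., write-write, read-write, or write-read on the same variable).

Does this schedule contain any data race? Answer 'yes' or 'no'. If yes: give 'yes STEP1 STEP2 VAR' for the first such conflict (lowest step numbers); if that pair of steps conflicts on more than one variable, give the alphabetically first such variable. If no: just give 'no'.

Answer: no

Derivation:
Steps 1,2: same thread (B). No race.
Steps 2,3: B(r=y,w=y) vs A(r=x,w=x). No conflict.
Steps 3,4: same thread (A). No race.
Steps 4,5: same thread (A). No race.
Steps 5,6: same thread (A). No race.
Steps 6,7: A(r=y,w=y) vs C(r=-,w=x). No conflict.
Steps 7,8: same thread (C). No race.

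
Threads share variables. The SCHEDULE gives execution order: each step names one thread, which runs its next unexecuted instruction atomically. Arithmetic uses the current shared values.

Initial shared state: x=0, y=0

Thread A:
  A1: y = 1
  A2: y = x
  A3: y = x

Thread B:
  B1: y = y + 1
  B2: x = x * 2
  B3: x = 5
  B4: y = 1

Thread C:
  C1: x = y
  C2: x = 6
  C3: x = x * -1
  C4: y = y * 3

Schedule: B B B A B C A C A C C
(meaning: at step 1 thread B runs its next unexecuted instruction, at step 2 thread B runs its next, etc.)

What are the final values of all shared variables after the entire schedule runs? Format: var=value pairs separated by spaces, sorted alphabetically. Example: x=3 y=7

Step 1: thread B executes B1 (y = y + 1). Shared: x=0 y=1. PCs: A@0 B@1 C@0
Step 2: thread B executes B2 (x = x * 2). Shared: x=0 y=1. PCs: A@0 B@2 C@0
Step 3: thread B executes B3 (x = 5). Shared: x=5 y=1. PCs: A@0 B@3 C@0
Step 4: thread A executes A1 (y = 1). Shared: x=5 y=1. PCs: A@1 B@3 C@0
Step 5: thread B executes B4 (y = 1). Shared: x=5 y=1. PCs: A@1 B@4 C@0
Step 6: thread C executes C1 (x = y). Shared: x=1 y=1. PCs: A@1 B@4 C@1
Step 7: thread A executes A2 (y = x). Shared: x=1 y=1. PCs: A@2 B@4 C@1
Step 8: thread C executes C2 (x = 6). Shared: x=6 y=1. PCs: A@2 B@4 C@2
Step 9: thread A executes A3 (y = x). Shared: x=6 y=6. PCs: A@3 B@4 C@2
Step 10: thread C executes C3 (x = x * -1). Shared: x=-6 y=6. PCs: A@3 B@4 C@3
Step 11: thread C executes C4 (y = y * 3). Shared: x=-6 y=18. PCs: A@3 B@4 C@4

Answer: x=-6 y=18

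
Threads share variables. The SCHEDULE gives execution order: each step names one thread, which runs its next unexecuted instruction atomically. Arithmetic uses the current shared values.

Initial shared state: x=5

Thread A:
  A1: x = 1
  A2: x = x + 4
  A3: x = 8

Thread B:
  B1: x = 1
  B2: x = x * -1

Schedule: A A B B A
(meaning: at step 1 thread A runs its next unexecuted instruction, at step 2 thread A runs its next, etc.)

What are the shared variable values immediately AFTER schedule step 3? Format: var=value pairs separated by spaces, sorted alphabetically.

Step 1: thread A executes A1 (x = 1). Shared: x=1. PCs: A@1 B@0
Step 2: thread A executes A2 (x = x + 4). Shared: x=5. PCs: A@2 B@0
Step 3: thread B executes B1 (x = 1). Shared: x=1. PCs: A@2 B@1

Answer: x=1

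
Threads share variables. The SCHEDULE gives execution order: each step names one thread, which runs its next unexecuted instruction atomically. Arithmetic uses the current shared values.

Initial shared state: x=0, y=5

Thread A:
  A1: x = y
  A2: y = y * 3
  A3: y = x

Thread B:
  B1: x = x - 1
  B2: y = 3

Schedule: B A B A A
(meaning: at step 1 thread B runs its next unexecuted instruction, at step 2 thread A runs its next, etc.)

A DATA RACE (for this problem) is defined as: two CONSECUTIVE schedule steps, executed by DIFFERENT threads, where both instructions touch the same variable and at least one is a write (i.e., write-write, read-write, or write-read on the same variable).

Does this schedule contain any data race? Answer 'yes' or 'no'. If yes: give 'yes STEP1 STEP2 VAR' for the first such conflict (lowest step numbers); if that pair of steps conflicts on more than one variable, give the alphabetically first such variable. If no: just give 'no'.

Steps 1,2: B(x = x - 1) vs A(x = y). RACE on x (W-W).
Steps 2,3: A(x = y) vs B(y = 3). RACE on y (R-W).
Steps 3,4: B(y = 3) vs A(y = y * 3). RACE on y (W-W).
Steps 4,5: same thread (A). No race.
First conflict at steps 1,2.

Answer: yes 1 2 x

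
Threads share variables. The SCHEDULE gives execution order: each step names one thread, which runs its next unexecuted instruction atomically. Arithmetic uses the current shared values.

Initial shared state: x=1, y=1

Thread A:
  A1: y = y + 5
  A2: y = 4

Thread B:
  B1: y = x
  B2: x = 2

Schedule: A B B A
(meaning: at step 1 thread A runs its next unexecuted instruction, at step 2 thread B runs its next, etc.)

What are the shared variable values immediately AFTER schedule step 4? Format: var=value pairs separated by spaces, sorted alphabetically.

Step 1: thread A executes A1 (y = y + 5). Shared: x=1 y=6. PCs: A@1 B@0
Step 2: thread B executes B1 (y = x). Shared: x=1 y=1. PCs: A@1 B@1
Step 3: thread B executes B2 (x = 2). Shared: x=2 y=1. PCs: A@1 B@2
Step 4: thread A executes A2 (y = 4). Shared: x=2 y=4. PCs: A@2 B@2

Answer: x=2 y=4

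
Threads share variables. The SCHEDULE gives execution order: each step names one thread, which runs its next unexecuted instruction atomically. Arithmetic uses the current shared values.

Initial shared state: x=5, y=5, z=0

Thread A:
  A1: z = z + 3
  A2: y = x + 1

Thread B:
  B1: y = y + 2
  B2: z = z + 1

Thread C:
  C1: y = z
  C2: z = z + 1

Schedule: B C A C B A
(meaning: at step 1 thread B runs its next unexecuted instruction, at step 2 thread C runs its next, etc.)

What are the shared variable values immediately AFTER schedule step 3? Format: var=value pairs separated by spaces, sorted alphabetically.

Answer: x=5 y=0 z=3

Derivation:
Step 1: thread B executes B1 (y = y + 2). Shared: x=5 y=7 z=0. PCs: A@0 B@1 C@0
Step 2: thread C executes C1 (y = z). Shared: x=5 y=0 z=0. PCs: A@0 B@1 C@1
Step 3: thread A executes A1 (z = z + 3). Shared: x=5 y=0 z=3. PCs: A@1 B@1 C@1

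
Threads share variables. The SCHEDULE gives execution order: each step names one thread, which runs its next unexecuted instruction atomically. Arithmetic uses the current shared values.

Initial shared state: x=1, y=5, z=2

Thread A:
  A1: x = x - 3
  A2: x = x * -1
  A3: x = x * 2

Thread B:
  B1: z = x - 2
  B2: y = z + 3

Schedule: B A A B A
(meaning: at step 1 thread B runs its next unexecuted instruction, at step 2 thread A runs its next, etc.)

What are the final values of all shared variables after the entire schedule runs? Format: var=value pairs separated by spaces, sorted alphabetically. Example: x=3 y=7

Step 1: thread B executes B1 (z = x - 2). Shared: x=1 y=5 z=-1. PCs: A@0 B@1
Step 2: thread A executes A1 (x = x - 3). Shared: x=-2 y=5 z=-1. PCs: A@1 B@1
Step 3: thread A executes A2 (x = x * -1). Shared: x=2 y=5 z=-1. PCs: A@2 B@1
Step 4: thread B executes B2 (y = z + 3). Shared: x=2 y=2 z=-1. PCs: A@2 B@2
Step 5: thread A executes A3 (x = x * 2). Shared: x=4 y=2 z=-1. PCs: A@3 B@2

Answer: x=4 y=2 z=-1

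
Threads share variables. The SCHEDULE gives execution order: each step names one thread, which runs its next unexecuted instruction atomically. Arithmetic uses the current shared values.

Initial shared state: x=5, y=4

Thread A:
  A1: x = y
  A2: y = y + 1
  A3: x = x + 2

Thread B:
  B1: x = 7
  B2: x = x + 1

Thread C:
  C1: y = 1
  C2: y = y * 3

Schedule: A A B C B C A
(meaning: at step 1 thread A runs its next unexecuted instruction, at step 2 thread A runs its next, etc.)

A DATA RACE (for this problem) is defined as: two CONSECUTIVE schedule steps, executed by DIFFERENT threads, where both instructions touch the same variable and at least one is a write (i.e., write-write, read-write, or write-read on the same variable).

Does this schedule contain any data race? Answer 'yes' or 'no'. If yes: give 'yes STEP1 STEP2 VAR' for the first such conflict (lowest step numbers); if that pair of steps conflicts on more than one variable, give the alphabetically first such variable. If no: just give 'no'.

Steps 1,2: same thread (A). No race.
Steps 2,3: A(r=y,w=y) vs B(r=-,w=x). No conflict.
Steps 3,4: B(r=-,w=x) vs C(r=-,w=y). No conflict.
Steps 4,5: C(r=-,w=y) vs B(r=x,w=x). No conflict.
Steps 5,6: B(r=x,w=x) vs C(r=y,w=y). No conflict.
Steps 6,7: C(r=y,w=y) vs A(r=x,w=x). No conflict.

Answer: no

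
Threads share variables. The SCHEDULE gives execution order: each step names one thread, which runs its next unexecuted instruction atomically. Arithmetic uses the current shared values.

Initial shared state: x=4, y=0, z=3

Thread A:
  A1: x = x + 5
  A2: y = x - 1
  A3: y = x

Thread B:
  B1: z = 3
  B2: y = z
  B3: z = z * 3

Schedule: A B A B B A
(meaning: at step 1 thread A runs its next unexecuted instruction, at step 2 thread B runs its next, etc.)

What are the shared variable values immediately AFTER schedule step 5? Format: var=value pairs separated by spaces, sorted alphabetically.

Answer: x=9 y=3 z=9

Derivation:
Step 1: thread A executes A1 (x = x + 5). Shared: x=9 y=0 z=3. PCs: A@1 B@0
Step 2: thread B executes B1 (z = 3). Shared: x=9 y=0 z=3. PCs: A@1 B@1
Step 3: thread A executes A2 (y = x - 1). Shared: x=9 y=8 z=3. PCs: A@2 B@1
Step 4: thread B executes B2 (y = z). Shared: x=9 y=3 z=3. PCs: A@2 B@2
Step 5: thread B executes B3 (z = z * 3). Shared: x=9 y=3 z=9. PCs: A@2 B@3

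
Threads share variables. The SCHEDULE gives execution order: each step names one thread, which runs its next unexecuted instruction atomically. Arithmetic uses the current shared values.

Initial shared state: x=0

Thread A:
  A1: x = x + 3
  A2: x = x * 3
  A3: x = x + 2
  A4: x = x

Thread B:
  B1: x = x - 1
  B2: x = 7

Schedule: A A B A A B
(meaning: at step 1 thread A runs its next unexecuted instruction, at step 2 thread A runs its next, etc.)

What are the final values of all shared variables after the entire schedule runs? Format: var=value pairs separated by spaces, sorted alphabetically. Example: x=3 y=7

Step 1: thread A executes A1 (x = x + 3). Shared: x=3. PCs: A@1 B@0
Step 2: thread A executes A2 (x = x * 3). Shared: x=9. PCs: A@2 B@0
Step 3: thread B executes B1 (x = x - 1). Shared: x=8. PCs: A@2 B@1
Step 4: thread A executes A3 (x = x + 2). Shared: x=10. PCs: A@3 B@1
Step 5: thread A executes A4 (x = x). Shared: x=10. PCs: A@4 B@1
Step 6: thread B executes B2 (x = 7). Shared: x=7. PCs: A@4 B@2

Answer: x=7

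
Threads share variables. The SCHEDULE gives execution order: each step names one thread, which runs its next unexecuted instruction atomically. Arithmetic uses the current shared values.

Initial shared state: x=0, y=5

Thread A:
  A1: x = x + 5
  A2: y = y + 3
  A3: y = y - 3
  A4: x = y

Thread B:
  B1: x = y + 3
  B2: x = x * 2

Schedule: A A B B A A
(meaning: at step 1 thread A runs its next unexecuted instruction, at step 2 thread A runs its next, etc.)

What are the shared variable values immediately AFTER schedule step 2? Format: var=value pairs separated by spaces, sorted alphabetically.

Step 1: thread A executes A1 (x = x + 5). Shared: x=5 y=5. PCs: A@1 B@0
Step 2: thread A executes A2 (y = y + 3). Shared: x=5 y=8. PCs: A@2 B@0

Answer: x=5 y=8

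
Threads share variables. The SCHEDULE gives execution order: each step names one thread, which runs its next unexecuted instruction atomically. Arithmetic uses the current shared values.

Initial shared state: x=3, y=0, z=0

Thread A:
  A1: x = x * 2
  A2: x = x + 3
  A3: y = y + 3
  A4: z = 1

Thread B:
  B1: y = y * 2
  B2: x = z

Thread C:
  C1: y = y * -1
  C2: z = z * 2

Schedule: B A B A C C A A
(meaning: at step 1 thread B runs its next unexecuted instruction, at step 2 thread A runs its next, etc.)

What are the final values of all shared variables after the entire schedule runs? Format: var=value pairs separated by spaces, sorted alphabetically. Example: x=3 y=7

Step 1: thread B executes B1 (y = y * 2). Shared: x=3 y=0 z=0. PCs: A@0 B@1 C@0
Step 2: thread A executes A1 (x = x * 2). Shared: x=6 y=0 z=0. PCs: A@1 B@1 C@0
Step 3: thread B executes B2 (x = z). Shared: x=0 y=0 z=0. PCs: A@1 B@2 C@0
Step 4: thread A executes A2 (x = x + 3). Shared: x=3 y=0 z=0. PCs: A@2 B@2 C@0
Step 5: thread C executes C1 (y = y * -1). Shared: x=3 y=0 z=0. PCs: A@2 B@2 C@1
Step 6: thread C executes C2 (z = z * 2). Shared: x=3 y=0 z=0. PCs: A@2 B@2 C@2
Step 7: thread A executes A3 (y = y + 3). Shared: x=3 y=3 z=0. PCs: A@3 B@2 C@2
Step 8: thread A executes A4 (z = 1). Shared: x=3 y=3 z=1. PCs: A@4 B@2 C@2

Answer: x=3 y=3 z=1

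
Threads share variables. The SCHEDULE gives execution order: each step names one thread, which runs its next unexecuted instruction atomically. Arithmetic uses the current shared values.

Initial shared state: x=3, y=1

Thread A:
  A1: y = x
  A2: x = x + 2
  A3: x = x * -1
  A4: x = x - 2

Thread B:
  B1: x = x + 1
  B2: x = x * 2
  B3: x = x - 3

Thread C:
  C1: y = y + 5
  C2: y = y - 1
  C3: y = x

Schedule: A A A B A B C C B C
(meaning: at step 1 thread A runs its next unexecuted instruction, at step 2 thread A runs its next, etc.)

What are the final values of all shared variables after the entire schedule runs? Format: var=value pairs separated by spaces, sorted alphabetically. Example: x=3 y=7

Answer: x=-15 y=-15

Derivation:
Step 1: thread A executes A1 (y = x). Shared: x=3 y=3. PCs: A@1 B@0 C@0
Step 2: thread A executes A2 (x = x + 2). Shared: x=5 y=3. PCs: A@2 B@0 C@0
Step 3: thread A executes A3 (x = x * -1). Shared: x=-5 y=3. PCs: A@3 B@0 C@0
Step 4: thread B executes B1 (x = x + 1). Shared: x=-4 y=3. PCs: A@3 B@1 C@0
Step 5: thread A executes A4 (x = x - 2). Shared: x=-6 y=3. PCs: A@4 B@1 C@0
Step 6: thread B executes B2 (x = x * 2). Shared: x=-12 y=3. PCs: A@4 B@2 C@0
Step 7: thread C executes C1 (y = y + 5). Shared: x=-12 y=8. PCs: A@4 B@2 C@1
Step 8: thread C executes C2 (y = y - 1). Shared: x=-12 y=7. PCs: A@4 B@2 C@2
Step 9: thread B executes B3 (x = x - 3). Shared: x=-15 y=7. PCs: A@4 B@3 C@2
Step 10: thread C executes C3 (y = x). Shared: x=-15 y=-15. PCs: A@4 B@3 C@3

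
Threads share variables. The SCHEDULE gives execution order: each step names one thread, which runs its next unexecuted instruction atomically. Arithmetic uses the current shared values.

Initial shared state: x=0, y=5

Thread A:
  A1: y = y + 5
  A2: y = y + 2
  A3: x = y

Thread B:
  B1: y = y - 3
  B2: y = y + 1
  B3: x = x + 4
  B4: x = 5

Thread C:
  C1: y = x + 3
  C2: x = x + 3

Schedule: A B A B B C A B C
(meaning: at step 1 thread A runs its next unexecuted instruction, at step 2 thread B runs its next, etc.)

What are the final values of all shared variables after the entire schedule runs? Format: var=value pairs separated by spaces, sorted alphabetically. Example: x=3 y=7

Answer: x=8 y=7

Derivation:
Step 1: thread A executes A1 (y = y + 5). Shared: x=0 y=10. PCs: A@1 B@0 C@0
Step 2: thread B executes B1 (y = y - 3). Shared: x=0 y=7. PCs: A@1 B@1 C@0
Step 3: thread A executes A2 (y = y + 2). Shared: x=0 y=9. PCs: A@2 B@1 C@0
Step 4: thread B executes B2 (y = y + 1). Shared: x=0 y=10. PCs: A@2 B@2 C@0
Step 5: thread B executes B3 (x = x + 4). Shared: x=4 y=10. PCs: A@2 B@3 C@0
Step 6: thread C executes C1 (y = x + 3). Shared: x=4 y=7. PCs: A@2 B@3 C@1
Step 7: thread A executes A3 (x = y). Shared: x=7 y=7. PCs: A@3 B@3 C@1
Step 8: thread B executes B4 (x = 5). Shared: x=5 y=7. PCs: A@3 B@4 C@1
Step 9: thread C executes C2 (x = x + 3). Shared: x=8 y=7. PCs: A@3 B@4 C@2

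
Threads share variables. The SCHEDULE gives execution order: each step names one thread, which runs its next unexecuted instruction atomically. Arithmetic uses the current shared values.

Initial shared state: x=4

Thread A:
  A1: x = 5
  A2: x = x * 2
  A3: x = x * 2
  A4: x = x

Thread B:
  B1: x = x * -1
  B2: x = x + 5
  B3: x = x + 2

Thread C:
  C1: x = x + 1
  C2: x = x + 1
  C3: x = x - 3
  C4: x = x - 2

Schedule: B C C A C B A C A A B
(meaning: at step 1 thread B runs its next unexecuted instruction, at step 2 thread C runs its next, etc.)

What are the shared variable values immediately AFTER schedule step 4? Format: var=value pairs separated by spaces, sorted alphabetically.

Answer: x=5

Derivation:
Step 1: thread B executes B1 (x = x * -1). Shared: x=-4. PCs: A@0 B@1 C@0
Step 2: thread C executes C1 (x = x + 1). Shared: x=-3. PCs: A@0 B@1 C@1
Step 3: thread C executes C2 (x = x + 1). Shared: x=-2. PCs: A@0 B@1 C@2
Step 4: thread A executes A1 (x = 5). Shared: x=5. PCs: A@1 B@1 C@2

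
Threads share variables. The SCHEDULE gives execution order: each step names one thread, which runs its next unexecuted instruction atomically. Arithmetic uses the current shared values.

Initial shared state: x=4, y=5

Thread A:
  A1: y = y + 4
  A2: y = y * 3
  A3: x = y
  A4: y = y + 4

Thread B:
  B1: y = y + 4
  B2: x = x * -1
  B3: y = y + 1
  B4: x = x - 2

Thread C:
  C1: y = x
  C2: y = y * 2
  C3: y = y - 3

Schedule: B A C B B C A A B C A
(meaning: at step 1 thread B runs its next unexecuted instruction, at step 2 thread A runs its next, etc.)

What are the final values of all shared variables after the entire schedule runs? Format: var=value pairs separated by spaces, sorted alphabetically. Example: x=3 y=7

Step 1: thread B executes B1 (y = y + 4). Shared: x=4 y=9. PCs: A@0 B@1 C@0
Step 2: thread A executes A1 (y = y + 4). Shared: x=4 y=13. PCs: A@1 B@1 C@0
Step 3: thread C executes C1 (y = x). Shared: x=4 y=4. PCs: A@1 B@1 C@1
Step 4: thread B executes B2 (x = x * -1). Shared: x=-4 y=4. PCs: A@1 B@2 C@1
Step 5: thread B executes B3 (y = y + 1). Shared: x=-4 y=5. PCs: A@1 B@3 C@1
Step 6: thread C executes C2 (y = y * 2). Shared: x=-4 y=10. PCs: A@1 B@3 C@2
Step 7: thread A executes A2 (y = y * 3). Shared: x=-4 y=30. PCs: A@2 B@3 C@2
Step 8: thread A executes A3 (x = y). Shared: x=30 y=30. PCs: A@3 B@3 C@2
Step 9: thread B executes B4 (x = x - 2). Shared: x=28 y=30. PCs: A@3 B@4 C@2
Step 10: thread C executes C3 (y = y - 3). Shared: x=28 y=27. PCs: A@3 B@4 C@3
Step 11: thread A executes A4 (y = y + 4). Shared: x=28 y=31. PCs: A@4 B@4 C@3

Answer: x=28 y=31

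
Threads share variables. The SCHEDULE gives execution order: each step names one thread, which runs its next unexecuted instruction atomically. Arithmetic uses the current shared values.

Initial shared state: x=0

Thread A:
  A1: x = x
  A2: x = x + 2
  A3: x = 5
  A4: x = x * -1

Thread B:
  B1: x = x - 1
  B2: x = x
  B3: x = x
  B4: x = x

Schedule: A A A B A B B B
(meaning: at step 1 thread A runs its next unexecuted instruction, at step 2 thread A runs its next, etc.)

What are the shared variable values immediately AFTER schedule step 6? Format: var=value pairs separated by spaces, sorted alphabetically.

Step 1: thread A executes A1 (x = x). Shared: x=0. PCs: A@1 B@0
Step 2: thread A executes A2 (x = x + 2). Shared: x=2. PCs: A@2 B@0
Step 3: thread A executes A3 (x = 5). Shared: x=5. PCs: A@3 B@0
Step 4: thread B executes B1 (x = x - 1). Shared: x=4. PCs: A@3 B@1
Step 5: thread A executes A4 (x = x * -1). Shared: x=-4. PCs: A@4 B@1
Step 6: thread B executes B2 (x = x). Shared: x=-4. PCs: A@4 B@2

Answer: x=-4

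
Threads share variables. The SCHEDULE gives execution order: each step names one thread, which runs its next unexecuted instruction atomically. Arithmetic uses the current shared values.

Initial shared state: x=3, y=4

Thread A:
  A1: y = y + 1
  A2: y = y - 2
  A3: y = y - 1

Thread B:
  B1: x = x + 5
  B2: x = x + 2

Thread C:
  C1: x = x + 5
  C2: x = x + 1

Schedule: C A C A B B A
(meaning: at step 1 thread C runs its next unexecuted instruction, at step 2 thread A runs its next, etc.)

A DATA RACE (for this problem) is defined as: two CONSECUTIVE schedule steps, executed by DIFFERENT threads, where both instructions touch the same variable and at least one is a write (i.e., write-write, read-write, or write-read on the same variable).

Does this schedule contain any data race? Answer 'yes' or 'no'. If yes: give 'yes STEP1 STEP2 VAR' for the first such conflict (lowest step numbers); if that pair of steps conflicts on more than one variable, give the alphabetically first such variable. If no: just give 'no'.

Answer: no

Derivation:
Steps 1,2: C(r=x,w=x) vs A(r=y,w=y). No conflict.
Steps 2,3: A(r=y,w=y) vs C(r=x,w=x). No conflict.
Steps 3,4: C(r=x,w=x) vs A(r=y,w=y). No conflict.
Steps 4,5: A(r=y,w=y) vs B(r=x,w=x). No conflict.
Steps 5,6: same thread (B). No race.
Steps 6,7: B(r=x,w=x) vs A(r=y,w=y). No conflict.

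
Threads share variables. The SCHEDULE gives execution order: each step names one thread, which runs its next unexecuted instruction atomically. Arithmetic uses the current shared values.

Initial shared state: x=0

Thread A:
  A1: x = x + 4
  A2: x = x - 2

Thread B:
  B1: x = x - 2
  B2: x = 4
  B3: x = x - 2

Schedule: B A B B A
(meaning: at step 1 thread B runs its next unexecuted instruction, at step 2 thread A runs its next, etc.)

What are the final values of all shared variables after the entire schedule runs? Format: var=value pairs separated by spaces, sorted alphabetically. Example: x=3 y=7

Answer: x=0

Derivation:
Step 1: thread B executes B1 (x = x - 2). Shared: x=-2. PCs: A@0 B@1
Step 2: thread A executes A1 (x = x + 4). Shared: x=2. PCs: A@1 B@1
Step 3: thread B executes B2 (x = 4). Shared: x=4. PCs: A@1 B@2
Step 4: thread B executes B3 (x = x - 2). Shared: x=2. PCs: A@1 B@3
Step 5: thread A executes A2 (x = x - 2). Shared: x=0. PCs: A@2 B@3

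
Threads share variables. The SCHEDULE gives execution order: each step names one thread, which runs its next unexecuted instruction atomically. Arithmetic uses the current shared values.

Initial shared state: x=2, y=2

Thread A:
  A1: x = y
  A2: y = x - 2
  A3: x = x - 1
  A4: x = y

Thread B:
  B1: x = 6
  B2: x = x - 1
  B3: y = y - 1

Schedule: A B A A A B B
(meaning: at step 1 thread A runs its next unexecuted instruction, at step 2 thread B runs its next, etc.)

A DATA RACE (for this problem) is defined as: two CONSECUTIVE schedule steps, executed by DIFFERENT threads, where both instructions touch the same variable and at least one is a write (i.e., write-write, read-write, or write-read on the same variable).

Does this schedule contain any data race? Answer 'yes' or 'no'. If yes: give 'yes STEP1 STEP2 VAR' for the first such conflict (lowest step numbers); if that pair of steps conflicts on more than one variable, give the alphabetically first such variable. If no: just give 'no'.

Steps 1,2: A(x = y) vs B(x = 6). RACE on x (W-W).
Steps 2,3: B(x = 6) vs A(y = x - 2). RACE on x (W-R).
Steps 3,4: same thread (A). No race.
Steps 4,5: same thread (A). No race.
Steps 5,6: A(x = y) vs B(x = x - 1). RACE on x (W-W).
Steps 6,7: same thread (B). No race.
First conflict at steps 1,2.

Answer: yes 1 2 x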